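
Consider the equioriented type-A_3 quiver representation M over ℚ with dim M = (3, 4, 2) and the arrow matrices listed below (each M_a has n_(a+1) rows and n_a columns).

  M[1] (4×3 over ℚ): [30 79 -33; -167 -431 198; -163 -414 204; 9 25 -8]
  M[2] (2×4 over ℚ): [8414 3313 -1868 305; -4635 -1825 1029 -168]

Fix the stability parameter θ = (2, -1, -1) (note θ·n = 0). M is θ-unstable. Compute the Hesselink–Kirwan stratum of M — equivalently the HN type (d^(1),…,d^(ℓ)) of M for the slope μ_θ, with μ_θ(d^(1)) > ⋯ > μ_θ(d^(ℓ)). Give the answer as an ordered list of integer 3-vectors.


Interval decomposition of M: I[1,2], I[1,3]^2, I[2,2].
HN type (ℓ=3): μ^(1)=1/2; μ^(2)=0; μ^(3)=-1

((1, 1, 0); (2, 2, 2); (0, 1, 0))


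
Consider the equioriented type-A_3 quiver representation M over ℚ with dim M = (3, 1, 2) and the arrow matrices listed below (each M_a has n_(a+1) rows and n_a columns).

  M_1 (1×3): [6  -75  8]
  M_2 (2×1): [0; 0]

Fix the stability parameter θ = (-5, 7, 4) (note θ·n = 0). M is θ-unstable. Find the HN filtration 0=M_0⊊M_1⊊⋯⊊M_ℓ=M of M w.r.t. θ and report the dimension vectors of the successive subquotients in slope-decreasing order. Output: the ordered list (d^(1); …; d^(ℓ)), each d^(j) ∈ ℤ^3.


Via rank(M_{q-1}∘⋯∘M_p): M ≅ I[1,1]^2, I[1,2], I[3,3]^2.
μ_θ-semistable layers: μ^(1)=7; μ^(2)=4; μ^(3)=-5

((0, 1, 0); (0, 0, 2); (3, 0, 0))


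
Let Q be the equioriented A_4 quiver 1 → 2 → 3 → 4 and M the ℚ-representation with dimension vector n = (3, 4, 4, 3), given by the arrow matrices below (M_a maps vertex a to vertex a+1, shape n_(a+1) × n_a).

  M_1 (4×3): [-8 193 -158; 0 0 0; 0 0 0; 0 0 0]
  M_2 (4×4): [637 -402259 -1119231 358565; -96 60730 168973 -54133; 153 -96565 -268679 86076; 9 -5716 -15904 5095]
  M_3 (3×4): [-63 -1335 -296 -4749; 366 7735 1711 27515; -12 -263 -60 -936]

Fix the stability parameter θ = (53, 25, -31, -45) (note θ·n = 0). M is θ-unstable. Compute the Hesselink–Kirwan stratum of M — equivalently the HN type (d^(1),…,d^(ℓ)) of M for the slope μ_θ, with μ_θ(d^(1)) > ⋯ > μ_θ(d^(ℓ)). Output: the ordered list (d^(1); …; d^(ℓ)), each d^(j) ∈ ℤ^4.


Via rank(M_{q-1}∘⋯∘M_p): M ≅ I[1,1]^2, I[1,3], I[2,4]^3.
μ_θ-semistable layers: μ^(1)=53; μ^(2)=47/3; μ^(3)=-17

((2, 0, 0, 0); (1, 1, 1, 0); (0, 3, 3, 3))


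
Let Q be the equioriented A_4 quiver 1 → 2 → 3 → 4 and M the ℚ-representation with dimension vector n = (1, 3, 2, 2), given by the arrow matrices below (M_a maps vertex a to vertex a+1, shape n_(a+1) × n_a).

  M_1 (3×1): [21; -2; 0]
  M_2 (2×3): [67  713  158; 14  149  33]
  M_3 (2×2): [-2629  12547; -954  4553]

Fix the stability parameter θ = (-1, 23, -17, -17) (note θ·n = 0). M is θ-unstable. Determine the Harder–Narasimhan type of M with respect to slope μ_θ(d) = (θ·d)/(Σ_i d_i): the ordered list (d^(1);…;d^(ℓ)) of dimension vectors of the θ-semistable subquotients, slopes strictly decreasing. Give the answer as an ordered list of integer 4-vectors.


Barcode: M ≅ I[1,4], I[2,2], I[2,4]. HN layers by μ_θ (3 steps, strictly decreasing):
  μ^(1)=23; μ^(2)=-3; μ^(3)=-11/3

((0, 1, 0, 0); (1, 1, 1, 1); (0, 1, 1, 1))


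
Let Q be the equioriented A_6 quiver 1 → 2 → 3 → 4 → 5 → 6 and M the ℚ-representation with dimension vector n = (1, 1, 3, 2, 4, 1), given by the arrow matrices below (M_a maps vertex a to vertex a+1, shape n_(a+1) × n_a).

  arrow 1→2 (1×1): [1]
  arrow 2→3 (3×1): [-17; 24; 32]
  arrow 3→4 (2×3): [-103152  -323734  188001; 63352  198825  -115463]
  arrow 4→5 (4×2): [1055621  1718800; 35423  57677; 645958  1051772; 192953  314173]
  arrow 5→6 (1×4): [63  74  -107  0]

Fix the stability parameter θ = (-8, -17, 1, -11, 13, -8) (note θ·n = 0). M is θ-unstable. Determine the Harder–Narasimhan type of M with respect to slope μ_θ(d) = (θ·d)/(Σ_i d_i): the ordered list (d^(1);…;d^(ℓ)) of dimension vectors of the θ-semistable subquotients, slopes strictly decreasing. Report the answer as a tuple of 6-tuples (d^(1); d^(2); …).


Barcode: M ≅ I[1,3], I[3,5], I[3,6], I[5,5]^2. HN layers by μ_θ (5 steps, strictly decreasing):
  μ^(1)=13; μ^(2)=5/2; μ^(3)=1; μ^(4)=-5; μ^(5)=-25/2

((0, 0, 0, 0, 3, 0); (0, 0, 0, 0, 1, 1); (0, 0, 1, 0, 0, 0); (0, 0, 2, 2, 0, 0); (1, 1, 0, 0, 0, 0))


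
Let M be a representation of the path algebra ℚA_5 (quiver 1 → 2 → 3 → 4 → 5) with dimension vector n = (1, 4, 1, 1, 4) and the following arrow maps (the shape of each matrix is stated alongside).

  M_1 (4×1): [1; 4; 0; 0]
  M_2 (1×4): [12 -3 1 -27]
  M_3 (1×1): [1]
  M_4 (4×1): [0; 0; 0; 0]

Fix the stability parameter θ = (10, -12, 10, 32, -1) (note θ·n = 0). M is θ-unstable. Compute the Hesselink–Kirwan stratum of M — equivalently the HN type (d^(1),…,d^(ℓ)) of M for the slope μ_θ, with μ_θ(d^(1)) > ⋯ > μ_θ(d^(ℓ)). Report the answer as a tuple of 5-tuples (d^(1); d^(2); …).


Via rank(M_{q-1}∘⋯∘M_p): M ≅ I[1,2], I[2,2]^2, I[2,4], I[5,5]^4.
μ_θ-semistable layers: μ^(1)=32; μ^(2)=10; μ^(3)=-1; μ^(4)=-12

((0, 0, 0, 1, 0); (0, 0, 1, 0, 0); (1, 1, 0, 0, 4); (0, 3, 0, 0, 0))


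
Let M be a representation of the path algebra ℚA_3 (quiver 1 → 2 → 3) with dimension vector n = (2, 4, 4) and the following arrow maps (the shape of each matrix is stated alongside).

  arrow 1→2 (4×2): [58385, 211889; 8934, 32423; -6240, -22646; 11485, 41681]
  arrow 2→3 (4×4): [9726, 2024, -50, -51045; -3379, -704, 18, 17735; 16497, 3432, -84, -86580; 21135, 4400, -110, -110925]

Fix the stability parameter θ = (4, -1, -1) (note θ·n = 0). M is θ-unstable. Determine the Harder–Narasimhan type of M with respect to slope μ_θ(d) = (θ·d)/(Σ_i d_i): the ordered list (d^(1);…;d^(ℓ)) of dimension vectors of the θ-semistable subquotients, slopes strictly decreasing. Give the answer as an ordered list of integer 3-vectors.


Via rank(M_{q-1}∘⋯∘M_p): M ≅ I[1,2], I[1,3], I[2,2], I[2,3], I[3,3]^2.
μ_θ-semistable layers: μ^(1)=3/2; μ^(2)=2/3; μ^(3)=-1

((1, 1, 0); (1, 1, 1); (0, 2, 3))


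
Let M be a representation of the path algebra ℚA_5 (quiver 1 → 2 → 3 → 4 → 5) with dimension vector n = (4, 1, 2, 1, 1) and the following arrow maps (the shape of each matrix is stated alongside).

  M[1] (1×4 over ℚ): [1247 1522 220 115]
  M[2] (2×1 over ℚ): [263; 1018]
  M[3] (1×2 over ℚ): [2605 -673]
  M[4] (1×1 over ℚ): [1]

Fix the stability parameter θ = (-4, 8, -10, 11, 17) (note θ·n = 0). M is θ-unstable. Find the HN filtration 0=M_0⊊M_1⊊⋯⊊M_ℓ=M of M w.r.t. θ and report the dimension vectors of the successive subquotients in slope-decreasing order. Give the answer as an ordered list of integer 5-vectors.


Interval decomposition of M: I[1,1]^3, I[1,5], I[3,3].
HN type (ℓ=5): μ^(1)=17; μ^(2)=11; μ^(3)=-1; μ^(4)=-4; μ^(5)=-10

((0, 0, 0, 0, 1); (0, 0, 0, 1, 0); (0, 1, 1, 0, 0); (4, 0, 0, 0, 0); (0, 0, 1, 0, 0))


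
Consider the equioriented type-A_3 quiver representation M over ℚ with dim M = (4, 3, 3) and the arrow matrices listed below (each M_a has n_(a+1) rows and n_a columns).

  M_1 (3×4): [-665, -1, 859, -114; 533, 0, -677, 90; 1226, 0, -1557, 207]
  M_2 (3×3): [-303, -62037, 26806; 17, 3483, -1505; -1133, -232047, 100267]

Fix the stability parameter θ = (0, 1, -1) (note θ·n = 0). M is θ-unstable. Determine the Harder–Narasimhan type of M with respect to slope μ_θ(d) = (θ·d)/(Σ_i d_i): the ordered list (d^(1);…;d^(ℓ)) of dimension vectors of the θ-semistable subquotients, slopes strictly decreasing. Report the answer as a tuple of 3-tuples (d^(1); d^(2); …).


Barcode: M ≅ I[1,1], I[1,2], I[1,3]^2, I[3,3]. HN layers by μ_θ (3 steps, strictly decreasing):
  μ^(1)=1; μ^(2)=0; μ^(3)=-1

((0, 1, 0); (4, 2, 2); (0, 0, 1))


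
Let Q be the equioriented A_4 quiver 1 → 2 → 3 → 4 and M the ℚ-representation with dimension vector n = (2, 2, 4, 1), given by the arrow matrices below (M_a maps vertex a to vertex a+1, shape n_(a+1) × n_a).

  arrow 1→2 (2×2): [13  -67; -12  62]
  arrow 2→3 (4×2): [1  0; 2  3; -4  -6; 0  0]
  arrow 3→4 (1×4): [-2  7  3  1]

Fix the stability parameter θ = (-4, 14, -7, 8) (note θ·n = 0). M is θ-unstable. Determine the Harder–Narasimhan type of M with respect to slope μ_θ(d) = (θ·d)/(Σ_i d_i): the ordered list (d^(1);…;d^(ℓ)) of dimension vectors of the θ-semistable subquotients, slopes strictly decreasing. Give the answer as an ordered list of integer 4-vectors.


Barcode: M ≅ I[1,3], I[1,4], I[3,3]^2. HN layers by μ_θ (4 steps, strictly decreasing):
  μ^(1)=8; μ^(2)=7/2; μ^(3)=-4; μ^(4)=-7

((0, 0, 0, 1); (0, 2, 2, 0); (2, 0, 0, 0); (0, 0, 2, 0))


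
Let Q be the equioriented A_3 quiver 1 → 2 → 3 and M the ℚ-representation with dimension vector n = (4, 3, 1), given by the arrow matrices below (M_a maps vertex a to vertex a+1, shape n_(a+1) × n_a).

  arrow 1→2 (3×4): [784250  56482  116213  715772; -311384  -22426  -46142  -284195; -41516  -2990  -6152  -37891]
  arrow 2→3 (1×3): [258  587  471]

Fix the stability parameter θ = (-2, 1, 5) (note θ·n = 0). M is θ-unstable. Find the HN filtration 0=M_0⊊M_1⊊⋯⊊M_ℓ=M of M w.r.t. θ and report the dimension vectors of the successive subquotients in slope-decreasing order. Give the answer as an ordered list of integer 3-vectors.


Interval decomposition of M: I[1,1]^2, I[1,2], I[1,3], I[2,2].
HN type (ℓ=3): μ^(1)=5; μ^(2)=1; μ^(3)=-2

((0, 0, 1); (0, 3, 0); (4, 0, 0))


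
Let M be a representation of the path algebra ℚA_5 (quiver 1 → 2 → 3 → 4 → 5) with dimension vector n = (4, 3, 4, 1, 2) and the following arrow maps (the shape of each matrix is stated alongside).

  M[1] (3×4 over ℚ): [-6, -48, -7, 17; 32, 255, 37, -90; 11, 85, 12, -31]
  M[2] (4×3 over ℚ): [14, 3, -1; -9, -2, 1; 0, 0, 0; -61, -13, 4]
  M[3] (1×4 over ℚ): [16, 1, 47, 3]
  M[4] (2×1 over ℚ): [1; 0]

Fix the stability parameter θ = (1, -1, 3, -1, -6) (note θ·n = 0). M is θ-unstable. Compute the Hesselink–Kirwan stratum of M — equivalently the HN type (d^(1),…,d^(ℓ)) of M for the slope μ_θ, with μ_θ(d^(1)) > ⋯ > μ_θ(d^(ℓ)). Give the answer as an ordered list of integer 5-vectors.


Barcode: M ≅ I[1,1], I[1,2], I[1,3], I[1,5], I[3,3]^2, I[5,5]. HN layers by μ_θ (5 steps, strictly decreasing):
  μ^(1)=3; μ^(2)=1; μ^(3)=0; μ^(4)=-4/5; μ^(5)=-6

((0, 0, 3, 0, 0); (1, 0, 0, 0, 0); (2, 2, 0, 0, 0); (1, 1, 1, 1, 1); (0, 0, 0, 0, 1))


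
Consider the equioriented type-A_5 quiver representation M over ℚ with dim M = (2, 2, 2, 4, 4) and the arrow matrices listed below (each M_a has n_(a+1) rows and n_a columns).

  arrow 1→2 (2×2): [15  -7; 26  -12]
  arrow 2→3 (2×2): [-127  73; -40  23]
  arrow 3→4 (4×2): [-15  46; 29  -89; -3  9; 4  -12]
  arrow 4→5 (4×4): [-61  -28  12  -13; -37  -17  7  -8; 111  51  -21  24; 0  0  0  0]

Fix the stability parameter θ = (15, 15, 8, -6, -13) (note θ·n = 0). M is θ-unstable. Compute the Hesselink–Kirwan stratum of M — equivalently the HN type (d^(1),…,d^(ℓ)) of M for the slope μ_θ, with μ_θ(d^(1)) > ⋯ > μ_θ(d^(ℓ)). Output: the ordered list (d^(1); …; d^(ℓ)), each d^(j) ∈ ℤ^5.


Interval decomposition of M: I[1,4], I[1,5], I[4,4], I[4,5], I[5,5]^2.
HN type (ℓ=5): μ^(1)=8; μ^(2)=19/5; μ^(3)=-6; μ^(4)=-19/2; μ^(5)=-13

((1, 1, 1, 1, 0); (1, 1, 1, 1, 1); (0, 0, 0, 1, 0); (0, 0, 0, 1, 1); (0, 0, 0, 0, 2))


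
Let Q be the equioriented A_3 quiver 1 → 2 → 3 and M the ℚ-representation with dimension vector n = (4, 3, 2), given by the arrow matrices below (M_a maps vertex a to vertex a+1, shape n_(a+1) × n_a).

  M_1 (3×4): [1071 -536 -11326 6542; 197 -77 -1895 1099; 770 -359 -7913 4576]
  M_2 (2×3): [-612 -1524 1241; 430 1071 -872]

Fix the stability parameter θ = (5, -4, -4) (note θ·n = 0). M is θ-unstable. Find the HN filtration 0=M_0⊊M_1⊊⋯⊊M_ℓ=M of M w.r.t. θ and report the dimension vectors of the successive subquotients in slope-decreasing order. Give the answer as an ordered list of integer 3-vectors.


Barcode: M ≅ I[1,1], I[1,2], I[1,3]^2. HN layers by μ_θ (3 steps, strictly decreasing):
  μ^(1)=5; μ^(2)=1/2; μ^(3)=-1

((1, 0, 0); (1, 1, 0); (2, 2, 2))


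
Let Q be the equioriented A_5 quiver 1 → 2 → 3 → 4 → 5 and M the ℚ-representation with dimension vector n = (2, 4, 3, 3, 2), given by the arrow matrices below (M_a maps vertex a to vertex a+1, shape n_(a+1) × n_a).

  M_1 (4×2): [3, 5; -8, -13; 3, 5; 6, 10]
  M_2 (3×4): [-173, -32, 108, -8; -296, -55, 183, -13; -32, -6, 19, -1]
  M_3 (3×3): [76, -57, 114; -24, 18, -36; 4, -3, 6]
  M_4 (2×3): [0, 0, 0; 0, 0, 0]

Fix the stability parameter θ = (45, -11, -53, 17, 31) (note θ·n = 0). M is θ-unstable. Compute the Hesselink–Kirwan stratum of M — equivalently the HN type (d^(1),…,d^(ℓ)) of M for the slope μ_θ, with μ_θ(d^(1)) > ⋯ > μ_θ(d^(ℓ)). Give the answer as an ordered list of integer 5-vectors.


Barcode: M ≅ I[1,3], I[1,4], I[2,2], I[2,3], I[4,4]^2, I[5,5]^2. HN layers by μ_θ (5 steps, strictly decreasing):
  μ^(1)=31; μ^(2)=17; μ^(3)=-19/3; μ^(4)=-11; μ^(5)=-32

((0, 0, 0, 0, 2); (0, 0, 0, 3, 0); (2, 2, 2, 0, 0); (0, 1, 0, 0, 0); (0, 1, 1, 0, 0))


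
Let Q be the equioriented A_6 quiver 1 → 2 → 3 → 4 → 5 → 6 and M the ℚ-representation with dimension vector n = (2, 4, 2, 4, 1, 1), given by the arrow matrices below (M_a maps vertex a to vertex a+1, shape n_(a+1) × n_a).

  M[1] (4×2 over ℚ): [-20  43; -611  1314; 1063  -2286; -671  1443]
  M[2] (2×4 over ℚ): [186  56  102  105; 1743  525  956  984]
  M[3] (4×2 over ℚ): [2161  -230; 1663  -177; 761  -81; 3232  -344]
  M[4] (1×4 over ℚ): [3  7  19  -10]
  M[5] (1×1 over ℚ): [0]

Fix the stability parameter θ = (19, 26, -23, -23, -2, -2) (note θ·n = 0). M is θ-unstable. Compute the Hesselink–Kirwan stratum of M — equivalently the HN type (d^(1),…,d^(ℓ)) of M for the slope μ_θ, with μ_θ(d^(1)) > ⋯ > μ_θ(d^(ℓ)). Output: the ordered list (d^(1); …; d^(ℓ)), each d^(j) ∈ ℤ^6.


Interval decomposition of M: I[1,2], I[1,5], I[2,2], I[2,4], I[4,4]^2, I[6,6].
HN type (ℓ=6): μ^(1)=26; μ^(2)=19; μ^(3)=-3/5; μ^(4)=-2; μ^(5)=-20/3; μ^(6)=-23

((0, 2, 0, 0, 0, 0); (1, 0, 0, 0, 0, 0); (1, 1, 1, 1, 1, 0); (0, 0, 0, 0, 0, 1); (0, 1, 1, 1, 0, 0); (0, 0, 0, 2, 0, 0))


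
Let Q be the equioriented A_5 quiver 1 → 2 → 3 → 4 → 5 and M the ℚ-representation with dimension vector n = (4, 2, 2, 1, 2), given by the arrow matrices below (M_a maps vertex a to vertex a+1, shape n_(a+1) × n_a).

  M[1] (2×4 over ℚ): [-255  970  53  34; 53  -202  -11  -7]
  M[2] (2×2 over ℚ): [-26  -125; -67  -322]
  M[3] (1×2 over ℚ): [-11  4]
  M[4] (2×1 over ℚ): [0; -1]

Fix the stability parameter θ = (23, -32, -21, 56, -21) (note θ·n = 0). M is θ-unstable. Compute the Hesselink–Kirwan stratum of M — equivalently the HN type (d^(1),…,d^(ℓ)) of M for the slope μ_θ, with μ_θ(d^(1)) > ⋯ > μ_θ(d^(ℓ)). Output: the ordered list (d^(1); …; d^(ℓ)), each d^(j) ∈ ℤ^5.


Barcode: M ≅ I[1,1]^2, I[1,3], I[1,5], I[5,5]. HN layers by μ_θ (4 steps, strictly decreasing):
  μ^(1)=23; μ^(2)=35/2; μ^(3)=-10; μ^(4)=-21

((2, 0, 0, 0, 0); (0, 0, 0, 1, 1); (2, 2, 2, 0, 0); (0, 0, 0, 0, 1))


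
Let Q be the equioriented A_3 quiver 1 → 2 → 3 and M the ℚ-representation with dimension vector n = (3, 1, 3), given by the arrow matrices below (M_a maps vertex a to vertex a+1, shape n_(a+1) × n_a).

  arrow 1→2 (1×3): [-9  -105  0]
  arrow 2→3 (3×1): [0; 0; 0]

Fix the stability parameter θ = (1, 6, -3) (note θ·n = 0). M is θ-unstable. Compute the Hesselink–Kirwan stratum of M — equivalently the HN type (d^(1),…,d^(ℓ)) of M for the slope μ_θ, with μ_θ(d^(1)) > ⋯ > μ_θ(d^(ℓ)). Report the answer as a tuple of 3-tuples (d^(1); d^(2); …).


Via rank(M_{q-1}∘⋯∘M_p): M ≅ I[1,1]^2, I[1,2], I[3,3]^3.
μ_θ-semistable layers: μ^(1)=6; μ^(2)=1; μ^(3)=-3

((0, 1, 0); (3, 0, 0); (0, 0, 3))


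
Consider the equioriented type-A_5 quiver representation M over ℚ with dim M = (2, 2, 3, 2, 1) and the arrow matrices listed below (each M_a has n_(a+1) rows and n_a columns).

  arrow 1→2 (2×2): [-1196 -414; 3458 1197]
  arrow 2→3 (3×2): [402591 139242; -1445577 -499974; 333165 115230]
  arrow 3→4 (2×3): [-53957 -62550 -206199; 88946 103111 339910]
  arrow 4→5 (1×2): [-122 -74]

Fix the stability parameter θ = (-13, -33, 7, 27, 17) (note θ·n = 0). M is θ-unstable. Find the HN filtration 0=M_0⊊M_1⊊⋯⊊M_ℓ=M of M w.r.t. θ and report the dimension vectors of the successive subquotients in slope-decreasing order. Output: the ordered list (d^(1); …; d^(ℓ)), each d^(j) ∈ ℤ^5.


Interval decomposition of M: I[1,1], I[1,2], I[2,5], I[3,3], I[3,4].
HN type (ℓ=6): μ^(1)=27; μ^(2)=22; μ^(3)=7; μ^(4)=-13; μ^(5)=-23; μ^(6)=-33

((0, 0, 0, 1, 0); (0, 0, 0, 1, 1); (0, 0, 3, 0, 0); (1, 0, 0, 0, 0); (1, 1, 0, 0, 0); (0, 1, 0, 0, 0))


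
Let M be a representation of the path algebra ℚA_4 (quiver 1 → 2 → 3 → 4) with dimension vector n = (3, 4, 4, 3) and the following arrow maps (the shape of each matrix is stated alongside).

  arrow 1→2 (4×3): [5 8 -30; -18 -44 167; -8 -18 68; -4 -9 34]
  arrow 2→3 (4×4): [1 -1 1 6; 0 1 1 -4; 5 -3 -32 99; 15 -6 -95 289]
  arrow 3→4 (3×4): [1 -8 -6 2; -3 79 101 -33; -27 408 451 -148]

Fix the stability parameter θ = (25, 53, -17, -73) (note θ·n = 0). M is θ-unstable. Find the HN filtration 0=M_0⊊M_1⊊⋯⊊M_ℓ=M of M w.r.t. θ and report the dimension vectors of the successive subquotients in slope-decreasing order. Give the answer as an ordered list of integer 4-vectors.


Interval decomposition of M: I[1,4]^3, I[2,3].
HN type (ℓ=2): μ^(1)=18; μ^(2)=-3

((0, 1, 1, 0); (3, 3, 3, 3))


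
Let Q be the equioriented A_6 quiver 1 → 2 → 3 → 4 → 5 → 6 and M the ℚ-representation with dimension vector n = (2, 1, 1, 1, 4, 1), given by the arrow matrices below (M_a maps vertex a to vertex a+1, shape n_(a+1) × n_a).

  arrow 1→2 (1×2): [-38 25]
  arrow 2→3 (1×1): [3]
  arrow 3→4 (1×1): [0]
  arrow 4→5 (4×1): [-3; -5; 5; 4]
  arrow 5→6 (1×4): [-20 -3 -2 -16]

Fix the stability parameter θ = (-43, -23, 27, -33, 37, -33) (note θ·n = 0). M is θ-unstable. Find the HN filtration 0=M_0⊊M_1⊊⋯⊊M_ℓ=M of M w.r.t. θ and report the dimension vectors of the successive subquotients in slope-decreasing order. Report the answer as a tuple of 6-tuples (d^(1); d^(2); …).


Interval decomposition of M: I[1,1], I[1,3], I[4,6], I[5,5]^3.
HN type (ℓ=6): μ^(1)=37; μ^(2)=27; μ^(3)=2; μ^(4)=-23; μ^(5)=-33; μ^(6)=-43

((0, 0, 0, 0, 3, 0); (0, 0, 1, 0, 0, 0); (0, 0, 0, 0, 1, 1); (0, 1, 0, 0, 0, 0); (0, 0, 0, 1, 0, 0); (2, 0, 0, 0, 0, 0))


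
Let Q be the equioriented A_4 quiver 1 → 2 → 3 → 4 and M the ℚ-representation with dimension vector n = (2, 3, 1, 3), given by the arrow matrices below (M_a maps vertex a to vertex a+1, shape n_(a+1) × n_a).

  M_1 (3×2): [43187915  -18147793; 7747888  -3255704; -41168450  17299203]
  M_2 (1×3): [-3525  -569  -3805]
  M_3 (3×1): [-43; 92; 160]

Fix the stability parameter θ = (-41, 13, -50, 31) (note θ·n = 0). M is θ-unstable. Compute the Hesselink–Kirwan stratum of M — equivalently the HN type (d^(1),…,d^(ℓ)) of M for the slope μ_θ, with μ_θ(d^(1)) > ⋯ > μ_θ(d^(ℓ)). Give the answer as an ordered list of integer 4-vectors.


Barcode: M ≅ I[1,2], I[1,4], I[2,2], I[4,4]^2. HN layers by μ_θ (4 steps, strictly decreasing):
  μ^(1)=31; μ^(2)=13; μ^(3)=-37/2; μ^(4)=-41

((0, 0, 0, 3); (0, 2, 0, 0); (0, 1, 1, 0); (2, 0, 0, 0))


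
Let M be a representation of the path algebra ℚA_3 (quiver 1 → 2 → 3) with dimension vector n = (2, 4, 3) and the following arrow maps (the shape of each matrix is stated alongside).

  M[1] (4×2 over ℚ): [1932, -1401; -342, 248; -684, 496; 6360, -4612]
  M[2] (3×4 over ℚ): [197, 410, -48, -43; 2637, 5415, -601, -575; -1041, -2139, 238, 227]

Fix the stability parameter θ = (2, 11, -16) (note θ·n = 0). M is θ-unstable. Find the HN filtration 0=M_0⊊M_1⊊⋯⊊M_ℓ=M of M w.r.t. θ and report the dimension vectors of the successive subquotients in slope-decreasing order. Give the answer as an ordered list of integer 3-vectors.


Barcode: M ≅ I[1,3]^2, I[2,2], I[2,3]. HN layers by μ_θ (3 steps, strictly decreasing):
  μ^(1)=11; μ^(2)=-1; μ^(3)=-5/2

((0, 1, 0); (2, 2, 2); (0, 1, 1))


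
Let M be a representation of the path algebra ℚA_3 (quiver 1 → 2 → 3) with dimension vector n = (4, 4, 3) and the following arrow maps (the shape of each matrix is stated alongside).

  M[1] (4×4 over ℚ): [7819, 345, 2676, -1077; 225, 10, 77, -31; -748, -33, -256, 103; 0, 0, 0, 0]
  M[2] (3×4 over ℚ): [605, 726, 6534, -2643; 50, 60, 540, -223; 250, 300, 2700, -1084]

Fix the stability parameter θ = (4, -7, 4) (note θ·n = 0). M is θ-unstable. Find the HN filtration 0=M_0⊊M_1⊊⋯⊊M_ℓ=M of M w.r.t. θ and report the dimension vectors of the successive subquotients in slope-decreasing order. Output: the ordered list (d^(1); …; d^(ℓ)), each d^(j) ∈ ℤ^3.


Via rank(M_{q-1}∘⋯∘M_p): M ≅ I[1,1], I[1,2]^2, I[1,3], I[2,3], I[3,3].
μ_θ-semistable layers: μ^(1)=4; μ^(2)=-3/2; μ^(3)=-7

((1, 0, 3); (3, 3, 0); (0, 1, 0))


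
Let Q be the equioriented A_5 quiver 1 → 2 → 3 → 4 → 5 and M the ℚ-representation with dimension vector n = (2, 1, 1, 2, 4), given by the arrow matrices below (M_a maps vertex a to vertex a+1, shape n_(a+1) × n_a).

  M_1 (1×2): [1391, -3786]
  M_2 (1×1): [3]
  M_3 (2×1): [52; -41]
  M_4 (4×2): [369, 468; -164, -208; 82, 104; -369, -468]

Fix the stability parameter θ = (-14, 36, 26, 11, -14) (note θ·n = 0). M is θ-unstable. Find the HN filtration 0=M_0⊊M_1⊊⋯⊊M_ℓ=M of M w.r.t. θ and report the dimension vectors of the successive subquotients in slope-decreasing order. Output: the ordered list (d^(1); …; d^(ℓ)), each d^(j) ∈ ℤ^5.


Interval decomposition of M: I[1,1], I[1,4], I[4,5], I[5,5]^3.
HN type (ℓ=3): μ^(1)=73/3; μ^(2)=-3/2; μ^(3)=-14

((0, 1, 1, 1, 0); (0, 0, 0, 1, 1); (2, 0, 0, 0, 3))


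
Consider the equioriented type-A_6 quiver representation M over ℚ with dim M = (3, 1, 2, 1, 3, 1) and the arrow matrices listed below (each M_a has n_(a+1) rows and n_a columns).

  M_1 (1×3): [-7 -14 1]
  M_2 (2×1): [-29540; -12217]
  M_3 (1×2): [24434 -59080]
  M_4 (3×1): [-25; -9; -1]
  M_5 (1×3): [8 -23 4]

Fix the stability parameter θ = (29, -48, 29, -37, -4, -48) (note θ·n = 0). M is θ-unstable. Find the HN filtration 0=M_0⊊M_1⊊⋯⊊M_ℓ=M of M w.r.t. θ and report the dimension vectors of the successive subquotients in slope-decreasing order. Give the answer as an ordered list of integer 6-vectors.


Interval decomposition of M: I[1,1]^2, I[1,3], I[3,6], I[5,5]^2.
HN type (ℓ=4): μ^(1)=29; μ^(2)=-4; μ^(3)=-19/2; μ^(4)=-15

((2, 0, 1, 0, 0, 0); (0, 0, 0, 0, 2, 0); (1, 1, 0, 0, 0, 0); (0, 0, 1, 1, 1, 1))


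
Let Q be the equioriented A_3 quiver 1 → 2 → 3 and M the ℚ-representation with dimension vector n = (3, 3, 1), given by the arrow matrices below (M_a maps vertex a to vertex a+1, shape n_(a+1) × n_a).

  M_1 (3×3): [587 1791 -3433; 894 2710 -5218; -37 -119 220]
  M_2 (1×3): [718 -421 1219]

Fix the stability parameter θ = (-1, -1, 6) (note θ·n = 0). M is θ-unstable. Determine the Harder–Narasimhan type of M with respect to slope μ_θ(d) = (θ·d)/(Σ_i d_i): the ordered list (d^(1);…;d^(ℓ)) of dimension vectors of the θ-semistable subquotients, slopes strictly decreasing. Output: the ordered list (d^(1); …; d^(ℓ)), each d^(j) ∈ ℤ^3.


Interval decomposition of M: I[1,1], I[1,2], I[1,3], I[2,2].
HN type (ℓ=2): μ^(1)=6; μ^(2)=-1

((0, 0, 1); (3, 3, 0))


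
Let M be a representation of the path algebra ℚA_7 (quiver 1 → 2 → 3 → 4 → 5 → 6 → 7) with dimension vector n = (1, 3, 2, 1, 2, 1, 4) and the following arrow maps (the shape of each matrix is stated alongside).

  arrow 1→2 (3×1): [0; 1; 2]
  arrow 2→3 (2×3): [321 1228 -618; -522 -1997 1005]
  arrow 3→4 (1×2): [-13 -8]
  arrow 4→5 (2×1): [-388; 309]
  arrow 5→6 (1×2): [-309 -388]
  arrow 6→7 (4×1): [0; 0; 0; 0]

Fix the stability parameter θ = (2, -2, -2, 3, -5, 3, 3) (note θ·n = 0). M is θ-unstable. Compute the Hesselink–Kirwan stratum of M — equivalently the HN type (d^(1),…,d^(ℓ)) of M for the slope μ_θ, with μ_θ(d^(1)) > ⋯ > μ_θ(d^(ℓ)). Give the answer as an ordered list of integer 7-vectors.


Interval decomposition of M: I[1,3], I[2,2], I[2,5], I[5,6], I[7,7]^4.
HN type (ℓ=5): μ^(1)=3; μ^(2)=-2/3; μ^(3)=-1; μ^(4)=-2; μ^(5)=-5

((0, 0, 0, 0, 0, 1, 4); (1, 1, 1, 0, 0, 0, 0); (0, 0, 0, 1, 1, 0, 0); (0, 2, 1, 0, 0, 0, 0); (0, 0, 0, 0, 1, 0, 0))


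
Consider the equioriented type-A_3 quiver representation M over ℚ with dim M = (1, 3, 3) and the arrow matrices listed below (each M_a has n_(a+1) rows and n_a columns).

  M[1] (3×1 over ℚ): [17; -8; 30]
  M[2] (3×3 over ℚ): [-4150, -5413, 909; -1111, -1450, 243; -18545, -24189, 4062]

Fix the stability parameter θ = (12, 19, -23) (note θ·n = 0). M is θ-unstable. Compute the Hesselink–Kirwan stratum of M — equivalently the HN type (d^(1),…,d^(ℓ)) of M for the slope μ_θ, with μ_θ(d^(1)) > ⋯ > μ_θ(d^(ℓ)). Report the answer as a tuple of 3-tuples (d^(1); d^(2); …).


Barcode: M ≅ I[1,3], I[2,2], I[2,3], I[3,3]. HN layers by μ_θ (4 steps, strictly decreasing):
  μ^(1)=19; μ^(2)=8/3; μ^(3)=-2; μ^(4)=-23

((0, 1, 0); (1, 1, 1); (0, 1, 1); (0, 0, 1))


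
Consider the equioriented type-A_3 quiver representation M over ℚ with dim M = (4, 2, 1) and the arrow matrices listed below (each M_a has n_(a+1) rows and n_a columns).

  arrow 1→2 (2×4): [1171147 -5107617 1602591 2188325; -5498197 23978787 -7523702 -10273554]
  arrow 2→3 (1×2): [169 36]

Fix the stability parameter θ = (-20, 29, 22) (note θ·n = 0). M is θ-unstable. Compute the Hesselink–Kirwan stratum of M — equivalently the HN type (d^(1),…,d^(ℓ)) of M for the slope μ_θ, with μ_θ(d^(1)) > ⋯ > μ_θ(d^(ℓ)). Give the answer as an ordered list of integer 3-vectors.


Interval decomposition of M: I[1,1]^2, I[1,2], I[1,3].
HN type (ℓ=3): μ^(1)=29; μ^(2)=51/2; μ^(3)=-20

((0, 1, 0); (0, 1, 1); (4, 0, 0))


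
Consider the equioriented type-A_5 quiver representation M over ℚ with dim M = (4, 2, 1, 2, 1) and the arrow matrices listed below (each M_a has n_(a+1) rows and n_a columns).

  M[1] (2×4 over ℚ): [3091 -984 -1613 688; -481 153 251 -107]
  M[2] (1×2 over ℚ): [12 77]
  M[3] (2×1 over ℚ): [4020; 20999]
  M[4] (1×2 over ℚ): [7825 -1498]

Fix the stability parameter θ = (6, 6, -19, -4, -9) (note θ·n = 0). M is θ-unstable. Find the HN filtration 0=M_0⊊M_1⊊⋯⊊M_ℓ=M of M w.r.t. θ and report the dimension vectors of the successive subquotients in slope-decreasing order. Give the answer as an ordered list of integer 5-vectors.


Barcode: M ≅ I[1,1]^2, I[1,2], I[1,5], I[4,4]. HN layers by μ_θ (2 steps, strictly decreasing):
  μ^(1)=6; μ^(2)=-4

((3, 1, 0, 0, 0); (1, 1, 1, 2, 1))


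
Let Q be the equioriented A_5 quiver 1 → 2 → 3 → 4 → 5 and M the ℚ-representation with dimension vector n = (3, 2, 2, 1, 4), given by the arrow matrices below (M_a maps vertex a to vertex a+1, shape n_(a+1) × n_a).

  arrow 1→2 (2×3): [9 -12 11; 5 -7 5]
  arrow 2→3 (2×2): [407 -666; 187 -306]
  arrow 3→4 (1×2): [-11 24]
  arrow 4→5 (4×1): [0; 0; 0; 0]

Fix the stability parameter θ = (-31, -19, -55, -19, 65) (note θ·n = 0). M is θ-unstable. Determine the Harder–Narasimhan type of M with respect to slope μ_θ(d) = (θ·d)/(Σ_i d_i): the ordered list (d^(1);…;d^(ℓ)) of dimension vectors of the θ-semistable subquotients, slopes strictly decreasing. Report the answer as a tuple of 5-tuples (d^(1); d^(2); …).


Interval decomposition of M: I[1,1], I[1,2], I[1,4], I[3,3], I[5,5]^4.
HN type (ℓ=5): μ^(1)=65; μ^(2)=-19; μ^(3)=-31; μ^(4)=-35; μ^(5)=-55

((0, 0, 0, 0, 4); (0, 1, 0, 1, 0); (2, 0, 0, 0, 0); (1, 1, 1, 0, 0); (0, 0, 1, 0, 0))


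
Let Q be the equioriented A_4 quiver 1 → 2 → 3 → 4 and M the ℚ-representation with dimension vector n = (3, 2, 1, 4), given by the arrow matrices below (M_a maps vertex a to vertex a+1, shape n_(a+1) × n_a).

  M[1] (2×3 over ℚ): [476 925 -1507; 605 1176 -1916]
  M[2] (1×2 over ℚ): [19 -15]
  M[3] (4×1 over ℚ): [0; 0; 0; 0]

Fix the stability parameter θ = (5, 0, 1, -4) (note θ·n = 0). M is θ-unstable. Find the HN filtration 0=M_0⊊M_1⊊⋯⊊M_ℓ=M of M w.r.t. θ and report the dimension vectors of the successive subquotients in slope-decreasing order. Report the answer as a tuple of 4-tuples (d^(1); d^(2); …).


Via rank(M_{q-1}∘⋯∘M_p): M ≅ I[1,1], I[1,2], I[1,3], I[4,4]^4.
μ_θ-semistable layers: μ^(1)=5; μ^(2)=5/2; μ^(3)=2; μ^(4)=-4

((1, 0, 0, 0); (1, 1, 0, 0); (1, 1, 1, 0); (0, 0, 0, 4))


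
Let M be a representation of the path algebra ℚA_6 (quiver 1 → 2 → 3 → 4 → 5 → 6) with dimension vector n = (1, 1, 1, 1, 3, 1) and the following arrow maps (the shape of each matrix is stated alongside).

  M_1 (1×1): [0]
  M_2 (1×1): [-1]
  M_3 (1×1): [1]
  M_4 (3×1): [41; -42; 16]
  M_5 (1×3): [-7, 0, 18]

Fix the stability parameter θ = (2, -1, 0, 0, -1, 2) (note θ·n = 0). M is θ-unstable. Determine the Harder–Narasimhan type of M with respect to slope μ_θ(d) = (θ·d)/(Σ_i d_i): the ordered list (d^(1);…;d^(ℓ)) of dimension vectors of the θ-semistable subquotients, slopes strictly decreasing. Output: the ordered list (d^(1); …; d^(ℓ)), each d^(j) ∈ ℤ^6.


Interval decomposition of M: I[1,1], I[2,6], I[5,5]^2.
HN type (ℓ=3): μ^(1)=2; μ^(2)=-1/3; μ^(3)=-1

((1, 0, 0, 0, 0, 1); (0, 0, 1, 1, 1, 0); (0, 1, 0, 0, 2, 0))


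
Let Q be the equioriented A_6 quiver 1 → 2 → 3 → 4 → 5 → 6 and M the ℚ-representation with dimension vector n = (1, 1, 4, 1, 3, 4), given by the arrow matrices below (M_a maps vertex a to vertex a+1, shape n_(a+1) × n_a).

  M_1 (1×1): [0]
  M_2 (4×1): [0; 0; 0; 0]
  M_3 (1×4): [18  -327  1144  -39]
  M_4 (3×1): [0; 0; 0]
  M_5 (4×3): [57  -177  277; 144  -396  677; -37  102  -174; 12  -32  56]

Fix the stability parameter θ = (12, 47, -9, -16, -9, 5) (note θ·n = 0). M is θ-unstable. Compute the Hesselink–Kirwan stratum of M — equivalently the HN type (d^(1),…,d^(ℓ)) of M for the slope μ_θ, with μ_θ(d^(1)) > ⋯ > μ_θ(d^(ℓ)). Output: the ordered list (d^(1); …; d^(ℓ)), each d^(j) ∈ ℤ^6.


Barcode: M ≅ I[1,1], I[2,2], I[3,3]^3, I[3,4], I[5,6]^3, I[6,6]. HN layers by μ_θ (5 steps, strictly decreasing):
  μ^(1)=47; μ^(2)=12; μ^(3)=5; μ^(4)=-9; μ^(5)=-25/2

((0, 1, 0, 0, 0, 0); (1, 0, 0, 0, 0, 0); (0, 0, 0, 0, 0, 4); (0, 0, 3, 0, 3, 0); (0, 0, 1, 1, 0, 0))


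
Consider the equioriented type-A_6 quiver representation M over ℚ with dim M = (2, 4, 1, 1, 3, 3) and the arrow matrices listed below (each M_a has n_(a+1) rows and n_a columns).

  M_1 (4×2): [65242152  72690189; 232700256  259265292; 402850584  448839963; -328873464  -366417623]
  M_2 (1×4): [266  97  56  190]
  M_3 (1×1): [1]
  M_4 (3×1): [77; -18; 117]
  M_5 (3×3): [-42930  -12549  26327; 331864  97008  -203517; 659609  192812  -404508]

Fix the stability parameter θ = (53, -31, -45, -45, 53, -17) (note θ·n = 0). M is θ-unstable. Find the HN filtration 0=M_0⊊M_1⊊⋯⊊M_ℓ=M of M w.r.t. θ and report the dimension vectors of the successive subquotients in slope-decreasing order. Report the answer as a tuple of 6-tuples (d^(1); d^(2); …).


Via rank(M_{q-1}∘⋯∘M_p): M ≅ I[1,1], I[1,6], I[2,2]^3, I[5,6]^2.
μ_θ-semistable layers: μ^(1)=53; μ^(2)=18; μ^(3)=-17; μ^(4)=-31

((1, 0, 0, 0, 0, 0); (0, 0, 0, 0, 3, 3); (1, 1, 1, 1, 0, 0); (0, 3, 0, 0, 0, 0))


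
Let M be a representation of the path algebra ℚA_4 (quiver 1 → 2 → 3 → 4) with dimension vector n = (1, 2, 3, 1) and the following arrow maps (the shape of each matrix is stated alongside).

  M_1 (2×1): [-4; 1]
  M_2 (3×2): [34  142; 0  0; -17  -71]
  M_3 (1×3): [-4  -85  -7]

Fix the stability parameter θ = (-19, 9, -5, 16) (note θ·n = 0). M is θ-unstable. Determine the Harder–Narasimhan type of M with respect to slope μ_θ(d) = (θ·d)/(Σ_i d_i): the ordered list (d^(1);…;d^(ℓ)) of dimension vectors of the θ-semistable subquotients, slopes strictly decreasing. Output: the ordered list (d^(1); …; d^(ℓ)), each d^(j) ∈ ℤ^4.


Barcode: M ≅ I[1,4], I[2,2], I[3,3]^2. HN layers by μ_θ (5 steps, strictly decreasing):
  μ^(1)=16; μ^(2)=9; μ^(3)=2; μ^(4)=-5; μ^(5)=-19

((0, 0, 0, 1); (0, 1, 0, 0); (0, 1, 1, 0); (0, 0, 2, 0); (1, 0, 0, 0))


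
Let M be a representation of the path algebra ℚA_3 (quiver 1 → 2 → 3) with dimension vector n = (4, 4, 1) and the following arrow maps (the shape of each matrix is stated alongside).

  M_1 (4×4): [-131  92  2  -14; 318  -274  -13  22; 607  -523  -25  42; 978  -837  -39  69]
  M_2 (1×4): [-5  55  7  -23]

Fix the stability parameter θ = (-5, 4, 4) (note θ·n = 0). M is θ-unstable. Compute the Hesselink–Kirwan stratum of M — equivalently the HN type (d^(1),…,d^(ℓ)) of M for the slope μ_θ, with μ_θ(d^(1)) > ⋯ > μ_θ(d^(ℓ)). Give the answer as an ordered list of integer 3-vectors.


Interval decomposition of M: I[1,2]^3, I[1,3].
HN type (ℓ=2): μ^(1)=4; μ^(2)=-5

((0, 4, 1); (4, 0, 0))


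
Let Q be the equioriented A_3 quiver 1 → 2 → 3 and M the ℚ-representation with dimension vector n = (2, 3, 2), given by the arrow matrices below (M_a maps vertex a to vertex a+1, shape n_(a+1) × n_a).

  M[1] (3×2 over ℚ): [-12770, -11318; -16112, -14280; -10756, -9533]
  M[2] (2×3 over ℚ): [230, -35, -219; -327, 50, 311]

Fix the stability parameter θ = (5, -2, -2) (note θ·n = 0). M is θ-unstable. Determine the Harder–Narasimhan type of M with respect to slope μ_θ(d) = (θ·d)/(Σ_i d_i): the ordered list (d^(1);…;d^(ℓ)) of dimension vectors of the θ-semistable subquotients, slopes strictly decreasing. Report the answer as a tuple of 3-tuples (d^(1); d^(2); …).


Interval decomposition of M: I[1,3]^2, I[2,2].
HN type (ℓ=2): μ^(1)=1/3; μ^(2)=-2

((2, 2, 2); (0, 1, 0))


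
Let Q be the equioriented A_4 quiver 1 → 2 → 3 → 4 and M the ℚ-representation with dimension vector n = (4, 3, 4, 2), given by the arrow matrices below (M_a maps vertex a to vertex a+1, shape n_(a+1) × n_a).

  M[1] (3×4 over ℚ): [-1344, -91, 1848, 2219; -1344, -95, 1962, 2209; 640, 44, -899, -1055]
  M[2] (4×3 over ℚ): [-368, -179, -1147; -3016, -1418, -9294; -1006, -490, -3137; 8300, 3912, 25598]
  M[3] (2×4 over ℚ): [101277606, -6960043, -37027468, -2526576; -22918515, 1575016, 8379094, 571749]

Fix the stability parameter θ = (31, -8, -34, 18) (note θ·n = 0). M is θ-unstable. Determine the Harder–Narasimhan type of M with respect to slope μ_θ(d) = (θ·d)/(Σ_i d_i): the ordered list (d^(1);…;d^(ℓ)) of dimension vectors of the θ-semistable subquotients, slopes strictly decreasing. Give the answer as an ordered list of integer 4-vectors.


Interval decomposition of M: I[1,1]^2, I[1,3], I[1,4], I[2,2], I[3,3], I[3,4].
HN type (ℓ=5): μ^(1)=31; μ^(2)=18; μ^(3)=-11/3; μ^(4)=-8; μ^(5)=-34

((2, 0, 0, 0); (0, 0, 0, 2); (2, 2, 2, 0); (0, 1, 0, 0); (0, 0, 2, 0))


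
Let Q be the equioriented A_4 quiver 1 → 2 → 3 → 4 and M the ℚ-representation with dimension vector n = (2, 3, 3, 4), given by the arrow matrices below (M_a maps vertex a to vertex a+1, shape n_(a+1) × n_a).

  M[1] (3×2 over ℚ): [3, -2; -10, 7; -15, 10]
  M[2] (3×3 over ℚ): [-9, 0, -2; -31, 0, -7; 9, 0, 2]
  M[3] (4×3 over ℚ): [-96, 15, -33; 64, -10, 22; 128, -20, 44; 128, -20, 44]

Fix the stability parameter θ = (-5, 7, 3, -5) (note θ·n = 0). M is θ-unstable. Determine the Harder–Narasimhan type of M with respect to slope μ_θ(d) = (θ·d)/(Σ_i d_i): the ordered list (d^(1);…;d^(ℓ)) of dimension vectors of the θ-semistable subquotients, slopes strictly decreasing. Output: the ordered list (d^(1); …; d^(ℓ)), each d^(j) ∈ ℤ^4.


Interval decomposition of M: I[1,2], I[1,4], I[2,3], I[3,3], I[4,4]^3.
HN type (ℓ=5): μ^(1)=7; μ^(2)=5; μ^(3)=3; μ^(4)=5/3; μ^(5)=-5

((0, 1, 0, 0); (0, 1, 1, 0); (0, 0, 1, 0); (0, 1, 1, 1); (2, 0, 0, 3))


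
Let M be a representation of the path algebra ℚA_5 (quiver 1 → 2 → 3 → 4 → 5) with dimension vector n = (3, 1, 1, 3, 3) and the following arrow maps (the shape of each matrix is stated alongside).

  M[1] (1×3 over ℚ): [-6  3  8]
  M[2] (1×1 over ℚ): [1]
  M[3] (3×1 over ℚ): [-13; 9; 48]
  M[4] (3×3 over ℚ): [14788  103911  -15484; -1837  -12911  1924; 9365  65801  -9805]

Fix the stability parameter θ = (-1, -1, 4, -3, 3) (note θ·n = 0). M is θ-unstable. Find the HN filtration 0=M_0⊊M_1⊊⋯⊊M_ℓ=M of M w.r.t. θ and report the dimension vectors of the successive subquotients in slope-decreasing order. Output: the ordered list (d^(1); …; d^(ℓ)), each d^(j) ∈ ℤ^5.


Interval decomposition of M: I[1,1]^2, I[1,5], I[4,5]^2.
HN type (ℓ=4): μ^(1)=3; μ^(2)=1/2; μ^(3)=-1; μ^(4)=-3

((0, 0, 0, 0, 3); (0, 0, 1, 1, 0); (3, 1, 0, 0, 0); (0, 0, 0, 2, 0))


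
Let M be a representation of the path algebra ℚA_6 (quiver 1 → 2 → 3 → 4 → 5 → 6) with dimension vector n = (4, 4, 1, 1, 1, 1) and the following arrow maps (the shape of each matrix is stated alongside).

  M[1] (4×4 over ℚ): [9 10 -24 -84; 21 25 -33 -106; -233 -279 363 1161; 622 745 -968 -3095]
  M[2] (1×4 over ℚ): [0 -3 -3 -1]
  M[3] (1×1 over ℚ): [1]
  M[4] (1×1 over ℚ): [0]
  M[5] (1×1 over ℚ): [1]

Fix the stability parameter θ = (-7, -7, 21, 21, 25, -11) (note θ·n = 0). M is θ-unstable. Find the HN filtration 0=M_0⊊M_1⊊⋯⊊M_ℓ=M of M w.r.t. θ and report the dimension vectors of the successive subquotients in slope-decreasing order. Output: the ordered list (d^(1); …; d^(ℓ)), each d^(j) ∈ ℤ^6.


Via rank(M_{q-1}∘⋯∘M_p): M ≅ I[1,2]^3, I[1,4], I[5,6].
μ_θ-semistable layers: μ^(1)=21; μ^(2)=7; μ^(3)=-7

((0, 0, 1, 1, 0, 0); (0, 0, 0, 0, 1, 1); (4, 4, 0, 0, 0, 0))


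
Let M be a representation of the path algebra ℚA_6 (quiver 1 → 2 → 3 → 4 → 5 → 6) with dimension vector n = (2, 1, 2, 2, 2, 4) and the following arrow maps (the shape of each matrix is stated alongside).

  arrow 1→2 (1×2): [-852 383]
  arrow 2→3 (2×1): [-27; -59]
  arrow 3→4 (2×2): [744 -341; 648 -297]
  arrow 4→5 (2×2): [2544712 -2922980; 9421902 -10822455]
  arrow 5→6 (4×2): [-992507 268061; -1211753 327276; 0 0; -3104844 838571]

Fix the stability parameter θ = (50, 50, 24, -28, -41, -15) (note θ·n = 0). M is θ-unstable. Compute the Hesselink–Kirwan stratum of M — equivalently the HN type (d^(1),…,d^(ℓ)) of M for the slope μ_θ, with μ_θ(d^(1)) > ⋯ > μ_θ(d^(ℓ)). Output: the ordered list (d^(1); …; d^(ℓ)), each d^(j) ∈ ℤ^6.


Interval decomposition of M: I[1,1], I[1,6], I[3,3], I[4,4], I[5,6], I[6,6]^2.
HN type (ℓ=6): μ^(1)=50; μ^(2)=24; μ^(3)=20/3; μ^(4)=-15; μ^(5)=-28; μ^(6)=-41

((1, 0, 0, 0, 0, 0); (0, 0, 1, 0, 0, 0); (1, 1, 1, 1, 1, 1); (0, 0, 0, 0, 0, 3); (0, 0, 0, 1, 0, 0); (0, 0, 0, 0, 1, 0))


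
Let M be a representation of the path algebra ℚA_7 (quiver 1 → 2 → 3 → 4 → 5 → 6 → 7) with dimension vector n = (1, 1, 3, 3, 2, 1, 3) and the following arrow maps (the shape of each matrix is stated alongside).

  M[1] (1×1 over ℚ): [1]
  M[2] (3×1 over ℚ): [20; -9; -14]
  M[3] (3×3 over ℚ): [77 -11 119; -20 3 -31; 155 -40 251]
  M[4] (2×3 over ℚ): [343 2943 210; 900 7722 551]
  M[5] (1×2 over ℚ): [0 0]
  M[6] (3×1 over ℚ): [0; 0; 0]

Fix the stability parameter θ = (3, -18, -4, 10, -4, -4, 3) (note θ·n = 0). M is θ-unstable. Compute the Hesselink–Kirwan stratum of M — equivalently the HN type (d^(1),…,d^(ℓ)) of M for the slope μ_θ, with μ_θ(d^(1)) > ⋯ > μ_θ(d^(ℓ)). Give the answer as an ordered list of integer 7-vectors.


Via rank(M_{q-1}∘⋯∘M_p): M ≅ I[1,4], I[3,5]^2, I[6,6], I[7,7]^3.
μ_θ-semistable layers: μ^(1)=10; μ^(2)=3; μ^(3)=-4; μ^(4)=-15/2

((0, 0, 0, 1, 0, 0, 0); (0, 0, 0, 2, 2, 0, 3); (0, 0, 3, 0, 0, 1, 0); (1, 1, 0, 0, 0, 0, 0))
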